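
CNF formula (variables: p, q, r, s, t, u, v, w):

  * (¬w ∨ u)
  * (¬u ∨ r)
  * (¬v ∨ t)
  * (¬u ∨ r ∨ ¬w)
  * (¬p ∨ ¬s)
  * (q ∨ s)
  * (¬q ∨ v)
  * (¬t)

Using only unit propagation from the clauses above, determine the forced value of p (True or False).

False

(¬t) stands alone — t = False.
From (¬v ∨ t) and t = False: v = False.
(¬q ∨ v): since v = False, the clause reduces to (¬q). q = False.
In (q ∨ s), q is now false; s must hold, so s = True.
In (¬p ∨ ¬s), ¬s is now false; ¬p must hold, so p = False.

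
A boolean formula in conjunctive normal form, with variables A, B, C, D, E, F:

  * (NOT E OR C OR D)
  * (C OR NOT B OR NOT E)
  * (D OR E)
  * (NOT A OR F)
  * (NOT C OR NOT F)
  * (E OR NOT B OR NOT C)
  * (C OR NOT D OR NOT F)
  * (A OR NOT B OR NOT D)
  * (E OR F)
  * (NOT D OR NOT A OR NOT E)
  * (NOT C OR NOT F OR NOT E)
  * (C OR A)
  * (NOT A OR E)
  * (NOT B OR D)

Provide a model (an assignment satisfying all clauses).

A = False, B = False, C = True, D = False, E = True, F = False

Check each clause:
  1. (C OR NOT E OR D) — C is true.
  2. (NOT E OR C OR NOT B) — C is true.
  3. (E OR D) — E is true.
  4. (NOT A OR F) — NOT A is true.
  5. (NOT C OR NOT F) — NOT F is true.
  6. (NOT C OR E OR NOT B) — E is true.
  7. (C OR NOT F OR NOT D) — NOT F is true.
  8. (NOT D OR NOT B OR A) — NOT D is true.
  9. (F OR E) — E is true.
  10. (NOT A OR NOT E OR NOT D) — NOT D is true.
  11. (NOT C OR NOT E OR NOT F) — NOT F is true.
  12. (C OR A) — C is true.
  13. (E OR NOT A) — E is true.
  14. (NOT B OR D) — NOT B is true.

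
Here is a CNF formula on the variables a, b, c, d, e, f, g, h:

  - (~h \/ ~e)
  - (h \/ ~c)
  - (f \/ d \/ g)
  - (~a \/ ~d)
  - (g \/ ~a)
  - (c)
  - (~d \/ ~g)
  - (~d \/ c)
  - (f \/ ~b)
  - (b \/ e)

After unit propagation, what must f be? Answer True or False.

(c) stands alone — c = True.
(h \/ ~c) with c = True leaves only h, so h = True.
In (~e \/ ~h), ~h is now false; ~e must hold, so e = False.
In (b \/ e), e is now false; b must hold, so b = True.
In (~b \/ f), ~b is now false; f must hold, so f = True.

True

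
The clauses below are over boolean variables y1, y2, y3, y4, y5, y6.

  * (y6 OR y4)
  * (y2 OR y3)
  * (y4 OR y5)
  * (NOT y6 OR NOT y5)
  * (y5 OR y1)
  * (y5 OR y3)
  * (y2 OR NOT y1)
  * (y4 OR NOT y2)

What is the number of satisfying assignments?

7

The models are:
  y1=F y2=F y3=T y4=T y5=T y6=F
  y1=F y2=T y3=F y4=T y5=T y6=F
  y1=F y2=T y3=T y4=T y5=T y6=F
  y1=T y2=T y3=F y4=T y5=T y6=F
  y1=T y2=T y3=T y4=T y5=F y6=F
  y1=T y2=T y3=T y4=T y5=F y6=T
  y1=T y2=T y3=T y4=T y5=T y6=F
That's 7 in total.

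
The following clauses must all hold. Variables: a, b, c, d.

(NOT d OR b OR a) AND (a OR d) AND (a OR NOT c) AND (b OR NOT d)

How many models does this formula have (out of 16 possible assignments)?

7

The models are:
  a=F b=T c=F d=T
  a=T b=F c=F d=F
  a=T b=F c=T d=F
  a=T b=T c=F d=F
  a=T b=T c=F d=T
  a=T b=T c=T d=F
  a=T b=T c=T d=T
Count: 7.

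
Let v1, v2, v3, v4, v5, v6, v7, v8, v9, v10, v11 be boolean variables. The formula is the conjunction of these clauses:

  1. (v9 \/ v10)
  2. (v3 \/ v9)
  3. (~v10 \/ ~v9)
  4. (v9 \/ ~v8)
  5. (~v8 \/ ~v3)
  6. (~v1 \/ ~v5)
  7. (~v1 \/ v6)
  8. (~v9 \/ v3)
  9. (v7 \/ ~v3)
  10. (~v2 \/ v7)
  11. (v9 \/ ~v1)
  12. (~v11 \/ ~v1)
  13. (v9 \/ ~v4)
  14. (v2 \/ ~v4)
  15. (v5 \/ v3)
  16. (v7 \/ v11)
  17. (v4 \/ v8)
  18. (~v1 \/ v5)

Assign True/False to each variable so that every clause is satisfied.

v1=0  v2=1  v3=1  v4=1  v5=1  v6=1  v7=1  v8=0  v9=1  v10=0  v11=1

Check each clause:
  1. (v9 \/ v10) — v9 is true.
  2. (v9 \/ v3) — v9 is true.
  3. (~v9 \/ ~v10) — ~v10 is true.
  4. (~v8 \/ v9) — ~v8 is true.
  5. (~v8 \/ ~v3) — ~v8 is true.
  6. (~v5 \/ ~v1) — ~v1 is true.
  7. (v6 \/ ~v1) — v6 is true.
  8. (v3 \/ ~v9) — v3 is true.
  9. (v7 \/ ~v3) — v7 is true.
  10. (v7 \/ ~v2) — v7 is true.
  11. (~v1 \/ v9) — v9 is true.
  12. (~v11 \/ ~v1) — ~v1 is true.
  13. (~v4 \/ v9) — v9 is true.
  14. (v2 \/ ~v4) — v2 is true.
  15. (v3 \/ v5) — v3 is true.
  16. (v7 \/ v11) — v11 is true.
  17. (v8 \/ v4) — v4 is true.
  18. (~v1 \/ v5) — v5 is true.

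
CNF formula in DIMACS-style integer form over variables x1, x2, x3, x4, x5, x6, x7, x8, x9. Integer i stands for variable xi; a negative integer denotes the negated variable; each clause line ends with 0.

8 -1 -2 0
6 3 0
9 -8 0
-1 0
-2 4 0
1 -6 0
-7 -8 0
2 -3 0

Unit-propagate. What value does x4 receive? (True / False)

True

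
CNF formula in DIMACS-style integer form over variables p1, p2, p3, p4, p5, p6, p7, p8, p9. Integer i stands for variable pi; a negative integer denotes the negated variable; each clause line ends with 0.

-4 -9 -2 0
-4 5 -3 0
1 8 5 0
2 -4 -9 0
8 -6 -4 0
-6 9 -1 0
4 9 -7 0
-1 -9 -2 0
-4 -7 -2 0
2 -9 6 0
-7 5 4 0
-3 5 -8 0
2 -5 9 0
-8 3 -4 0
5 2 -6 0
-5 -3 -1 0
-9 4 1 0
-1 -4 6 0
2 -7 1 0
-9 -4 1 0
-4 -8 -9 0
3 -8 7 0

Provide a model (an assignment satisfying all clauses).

p1=False, p2=True, p3=False, p4=False, p5=True, p6=False, p7=False, p8=False, p9=False

Try p1 = False.
Branch on p2: take p2 = True.
Set p3 = False and propagate.
For the remaining variables, p4 = False, p5 = True, p6 = False, p7 = False, p8 = False, p9 = False works.
Every clause has at least one true literal under this assignment.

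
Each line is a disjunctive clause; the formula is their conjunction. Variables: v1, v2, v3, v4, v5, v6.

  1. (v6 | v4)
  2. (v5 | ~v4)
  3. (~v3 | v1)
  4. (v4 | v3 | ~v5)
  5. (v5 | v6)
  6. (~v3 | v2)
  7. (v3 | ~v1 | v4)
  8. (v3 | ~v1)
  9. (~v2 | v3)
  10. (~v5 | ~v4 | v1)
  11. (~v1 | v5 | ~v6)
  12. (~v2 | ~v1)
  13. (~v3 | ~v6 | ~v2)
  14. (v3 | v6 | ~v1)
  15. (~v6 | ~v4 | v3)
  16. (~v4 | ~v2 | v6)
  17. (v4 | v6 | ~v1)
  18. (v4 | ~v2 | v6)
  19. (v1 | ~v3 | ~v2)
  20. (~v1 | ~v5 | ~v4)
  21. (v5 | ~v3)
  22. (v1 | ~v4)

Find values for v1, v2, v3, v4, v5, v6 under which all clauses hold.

Branch on v1: take v1 = False.
  then v3 is forced to False.
  then v2 is forced to False.
  then v4 is forced to False.
  then v6 is forced to True.
  then v5 is forced to False.
Every clause has at least one true literal under this assignment.
Check each clause:
  1. (v6 | v4) — v6 is true.
  2. (v5 | ~v4) — ~v4 is true.
  3. (~v3 | v1) — ~v3 is true.
  4. (v3 | v4 | ~v5) — ~v5 is true.
  5. (v5 | v6) — v6 is true.
  6. (~v3 | v2) — ~v3 is true.
  7. (~v1 | v3 | v4) — ~v1 is true.
  8. (v3 | ~v1) — ~v1 is true.
  9. (~v2 | v3) — ~v2 is true.
  10. (~v5 | ~v4 | v1) — ~v5 is true.
  11. (~v1 | v5 | ~v6) — ~v1 is true.
  12. (~v2 | ~v1) — ~v1 is true.
  13. (~v2 | ~v6 | ~v3) — ~v3 is true.
  14. (v3 | ~v1 | v6) — v6 is true.
  15. (v3 | ~v6 | ~v4) — ~v4 is true.
  16. (~v4 | v6 | ~v2) — ~v4 is true.
  17. (~v1 | v6 | v4) — ~v1 is true.
  18. (v4 | v6 | ~v2) — ~v2 is true.
  19. (~v2 | ~v3 | v1) — ~v3 is true.
  20. (~v1 | ~v4 | ~v5) — ~v5 is true.
  21. (~v3 | v5) — ~v3 is true.
  22. (~v4 | v1) — ~v4 is true.

v1=False, v2=False, v3=False, v4=False, v5=False, v6=True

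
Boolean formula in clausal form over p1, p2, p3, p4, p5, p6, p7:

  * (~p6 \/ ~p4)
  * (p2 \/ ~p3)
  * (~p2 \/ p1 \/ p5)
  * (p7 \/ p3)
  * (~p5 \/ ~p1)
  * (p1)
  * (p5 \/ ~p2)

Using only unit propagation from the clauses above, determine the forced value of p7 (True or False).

True

(p1) is a unit clause: p1 = True.
In (~p1 \/ ~p5), ~p1 is now false; ~p5 must hold, so p5 = False.
From (p5 \/ ~p2) and p5 = False: p2 = False.
In (~p3 \/ p2), p2 is now false; ~p3 must hold, so p3 = False.
In (p7 \/ p3), p3 is now false; p7 must hold, so p7 = True.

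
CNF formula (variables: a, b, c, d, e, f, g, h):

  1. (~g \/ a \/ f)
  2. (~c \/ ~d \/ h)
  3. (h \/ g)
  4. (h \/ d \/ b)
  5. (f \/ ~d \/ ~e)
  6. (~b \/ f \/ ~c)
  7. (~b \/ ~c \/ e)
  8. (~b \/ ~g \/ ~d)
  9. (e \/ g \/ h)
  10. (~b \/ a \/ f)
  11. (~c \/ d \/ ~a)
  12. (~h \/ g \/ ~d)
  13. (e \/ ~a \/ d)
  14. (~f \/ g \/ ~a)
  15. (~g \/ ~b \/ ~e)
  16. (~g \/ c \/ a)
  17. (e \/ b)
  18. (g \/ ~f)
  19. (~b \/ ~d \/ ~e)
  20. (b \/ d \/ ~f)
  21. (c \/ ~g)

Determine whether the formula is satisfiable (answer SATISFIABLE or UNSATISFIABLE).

Set a = True and propagate.
For the remaining variables, b = False, c = True, d = True, e = True, f = True, g = True, h = True works.
So a = 1, b = 0, c = 1, d = 1, e = 1, f = 1, g = 1, h = 1 is a satisfying assignment.

SATISFIABLE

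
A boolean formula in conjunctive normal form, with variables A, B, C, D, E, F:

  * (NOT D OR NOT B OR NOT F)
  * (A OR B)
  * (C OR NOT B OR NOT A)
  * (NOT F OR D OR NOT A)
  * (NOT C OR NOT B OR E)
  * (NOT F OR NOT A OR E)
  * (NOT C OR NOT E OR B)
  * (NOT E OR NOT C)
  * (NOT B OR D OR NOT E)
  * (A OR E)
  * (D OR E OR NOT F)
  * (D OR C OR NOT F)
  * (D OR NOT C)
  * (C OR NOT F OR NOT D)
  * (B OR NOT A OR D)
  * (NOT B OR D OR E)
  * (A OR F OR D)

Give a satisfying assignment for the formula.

Set A = True and propagate.
Try B = False.
  then D is forced to True.
Try C = False.
  then F is forced to False.
E is now unconstrained; take E = False.

A = T, B = F, C = F, D = T, E = F, F = F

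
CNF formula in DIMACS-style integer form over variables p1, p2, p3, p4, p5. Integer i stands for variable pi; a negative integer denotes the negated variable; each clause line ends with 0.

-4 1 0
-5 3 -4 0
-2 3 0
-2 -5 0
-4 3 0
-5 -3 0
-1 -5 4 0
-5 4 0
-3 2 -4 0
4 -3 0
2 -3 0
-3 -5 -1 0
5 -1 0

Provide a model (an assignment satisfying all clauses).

p1 = False, p2 = False, p3 = False, p4 = False, p5 = False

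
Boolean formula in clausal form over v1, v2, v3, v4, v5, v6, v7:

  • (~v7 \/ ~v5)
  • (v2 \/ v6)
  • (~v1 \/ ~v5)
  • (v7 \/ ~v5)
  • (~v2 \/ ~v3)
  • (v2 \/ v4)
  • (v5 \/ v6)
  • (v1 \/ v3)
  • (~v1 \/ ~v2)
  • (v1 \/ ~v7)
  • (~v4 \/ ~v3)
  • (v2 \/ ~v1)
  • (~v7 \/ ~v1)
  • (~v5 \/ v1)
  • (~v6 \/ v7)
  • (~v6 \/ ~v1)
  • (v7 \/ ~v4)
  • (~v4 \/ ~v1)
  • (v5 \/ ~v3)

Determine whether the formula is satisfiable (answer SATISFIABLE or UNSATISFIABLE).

UNSATISFIABLE

v1 = True:
  propagation gives v5=False, v6=True; an empty clause results — contradiction.
v1 = False:
  propagation gives v3=True, v2=False, v6=True, v4=True; an empty clause results — contradiction.
Every branch closes, so no satisfying assignment exists.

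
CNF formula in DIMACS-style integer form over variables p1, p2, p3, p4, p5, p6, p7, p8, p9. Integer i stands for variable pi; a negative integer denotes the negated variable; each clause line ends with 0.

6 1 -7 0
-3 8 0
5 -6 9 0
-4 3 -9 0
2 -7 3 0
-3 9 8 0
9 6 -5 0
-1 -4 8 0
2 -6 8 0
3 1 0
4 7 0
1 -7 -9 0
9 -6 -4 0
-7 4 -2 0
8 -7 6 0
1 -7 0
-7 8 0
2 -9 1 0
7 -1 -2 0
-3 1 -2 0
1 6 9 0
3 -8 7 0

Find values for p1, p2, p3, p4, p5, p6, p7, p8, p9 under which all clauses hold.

p1=1, p2=0, p3=1, p4=0, p5=1, p6=0, p7=1, p8=1, p9=1

Check each clause:
  1. (p1 \/ p6 \/ ~p7) — p1 is true.
  2. (~p3 \/ p8) — p8 is true.
  3. (p9 \/ p5 \/ ~p6) — p9 is true.
  4. (~p4 \/ ~p9 \/ p3) — p3 is true.
  5. (~p7 \/ p2 \/ p3) — p3 is true.
  6. (p8 \/ p9 \/ ~p3) — p8 is true.
  7. (p6 \/ ~p5 \/ p9) — p9 is true.
  8. (~p4 \/ ~p1 \/ p8) — p8 is true.
  9. (p8 \/ ~p6 \/ p2) — p8 is true.
  10. (p1 \/ p3) — p1 is true.
  11. (p4 \/ p7) — p7 is true.
  12. (~p9 \/ p1 \/ ~p7) — p1 is true.
  13. (~p6 \/ ~p4 \/ p9) — p9 is true.
  14. (~p7 \/ p4 \/ ~p2) — ~p2 is true.
  15. (p6 \/ ~p7 \/ p8) — p8 is true.
  16. (~p7 \/ p1) — p1 is true.
  17. (p8 \/ ~p7) — p8 is true.
  18. (p2 \/ p1 \/ ~p9) — p1 is true.
  19. (~p2 \/ ~p1 \/ p7) — ~p2 is true.
  20. (p1 \/ ~p2 \/ ~p3) — p1 is true.
  21. (p9 \/ p1 \/ p6) — p1 is true.
  22. (~p8 \/ p3 \/ p7) — p3 is true.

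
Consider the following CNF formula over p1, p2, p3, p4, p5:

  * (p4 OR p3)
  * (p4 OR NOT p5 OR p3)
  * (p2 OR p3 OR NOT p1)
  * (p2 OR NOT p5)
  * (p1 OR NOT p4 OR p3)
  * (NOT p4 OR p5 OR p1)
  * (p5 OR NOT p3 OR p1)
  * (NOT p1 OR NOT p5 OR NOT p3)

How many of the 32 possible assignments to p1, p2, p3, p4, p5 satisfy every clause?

8

The models are:
  p1=0 p2=1 p3=1 p4=0 p5=1
  p1=0 p2=1 p3=1 p4=1 p5=1
  p1=1 p2=0 p3=1 p4=0 p5=0
  p1=1 p2=0 p3=1 p4=1 p5=0
  p1=1 p2=1 p3=0 p4=1 p5=0
  p1=1 p2=1 p3=0 p4=1 p5=1
  p1=1 p2=1 p3=1 p4=0 p5=0
  p1=1 p2=1 p3=1 p4=1 p5=0
Count: 8.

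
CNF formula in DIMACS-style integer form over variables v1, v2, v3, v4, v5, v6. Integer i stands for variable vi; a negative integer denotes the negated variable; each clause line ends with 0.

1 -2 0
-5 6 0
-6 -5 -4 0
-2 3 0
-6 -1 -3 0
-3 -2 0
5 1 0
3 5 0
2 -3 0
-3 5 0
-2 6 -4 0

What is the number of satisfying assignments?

2

Satisfying assignments:
  v1=0 v2=0 v3=0 v4=0 v5=1 v6=1
  v1=1 v2=0 v3=0 v4=0 v5=1 v6=1
That's 2 in total.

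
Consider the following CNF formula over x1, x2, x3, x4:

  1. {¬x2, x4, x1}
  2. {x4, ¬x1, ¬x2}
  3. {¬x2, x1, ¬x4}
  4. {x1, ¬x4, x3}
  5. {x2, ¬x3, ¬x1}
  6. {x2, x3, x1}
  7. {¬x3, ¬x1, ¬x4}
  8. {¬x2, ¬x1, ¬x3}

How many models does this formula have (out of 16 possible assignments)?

The models are:
  x1=0 x2=0 x3=1 x4=0
  x1=0 x2=0 x3=1 x4=1
  x1=1 x2=0 x3=0 x4=0
  x1=1 x2=0 x3=0 x4=1
  x1=1 x2=1 x3=0 x4=1
Count: 5.

5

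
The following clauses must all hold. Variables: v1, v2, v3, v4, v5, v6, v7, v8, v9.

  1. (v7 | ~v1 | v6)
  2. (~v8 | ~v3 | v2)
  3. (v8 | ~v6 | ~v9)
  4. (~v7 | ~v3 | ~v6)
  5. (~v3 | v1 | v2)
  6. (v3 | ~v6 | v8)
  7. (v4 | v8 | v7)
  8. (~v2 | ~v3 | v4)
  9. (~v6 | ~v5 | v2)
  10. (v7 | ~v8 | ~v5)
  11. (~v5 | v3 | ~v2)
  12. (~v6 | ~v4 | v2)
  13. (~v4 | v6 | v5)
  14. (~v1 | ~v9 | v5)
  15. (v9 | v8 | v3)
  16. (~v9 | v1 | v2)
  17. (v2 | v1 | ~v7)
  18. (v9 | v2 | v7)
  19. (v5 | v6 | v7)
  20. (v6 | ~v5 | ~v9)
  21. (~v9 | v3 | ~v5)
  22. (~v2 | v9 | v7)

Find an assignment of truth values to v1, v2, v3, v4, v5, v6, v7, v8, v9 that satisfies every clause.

v1=T, v2=F, v3=F, v4=T, v5=T, v6=F, v7=T, v8=T, v9=F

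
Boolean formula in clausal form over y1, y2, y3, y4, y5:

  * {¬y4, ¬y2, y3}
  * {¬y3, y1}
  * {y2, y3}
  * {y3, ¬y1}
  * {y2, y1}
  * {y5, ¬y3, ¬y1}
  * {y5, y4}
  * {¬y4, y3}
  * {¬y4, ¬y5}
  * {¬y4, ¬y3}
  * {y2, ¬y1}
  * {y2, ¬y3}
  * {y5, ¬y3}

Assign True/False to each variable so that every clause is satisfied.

y1 = T  y2 = T  y3 = T  y4 = F  y5 = T

Check each clause:
  1. {¬y4, ¬y2, y3} — y3 is true.
  2. {¬y3, y1} — y1 is true.
  3. {y3, y2} — y2 is true.
  4. {y3, ¬y1} — y3 is true.
  5. {y1, y2} — y1 is true.
  6. {¬y3, y5, ¬y1} — y5 is true.
  7. {y4, y5} — y5 is true.
  8. {y3, ¬y4} — y3 is true.
  9. {¬y4, ¬y5} — ¬y4 is true.
  10. {¬y3, ¬y4} — ¬y4 is true.
  11. {y2, ¬y1} — y2 is true.
  12. {¬y3, y2} — y2 is true.
  13. {¬y3, y5} — y5 is true.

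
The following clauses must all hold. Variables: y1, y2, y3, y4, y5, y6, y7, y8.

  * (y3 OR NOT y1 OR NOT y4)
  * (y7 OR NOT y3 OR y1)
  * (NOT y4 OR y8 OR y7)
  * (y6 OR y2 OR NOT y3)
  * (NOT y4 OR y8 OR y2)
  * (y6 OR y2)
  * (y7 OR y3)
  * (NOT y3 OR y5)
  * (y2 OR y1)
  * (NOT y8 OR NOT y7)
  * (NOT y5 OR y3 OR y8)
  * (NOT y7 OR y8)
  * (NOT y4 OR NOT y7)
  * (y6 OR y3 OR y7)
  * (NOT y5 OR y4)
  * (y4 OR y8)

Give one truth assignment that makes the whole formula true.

y1 = True, y2 = True, y3 = True, y4 = True, y5 = True, y6 = False, y7 = False, y8 = True

Check each clause:
  1. (NOT y1 OR NOT y4 OR y3) — y3 is true.
  2. (y1 OR y7 OR NOT y3) — y1 is true.
  3. (NOT y4 OR y7 OR y8) — y8 is true.
  4. (y2 OR NOT y3 OR y6) — y2 is true.
  5. (y8 OR NOT y4 OR y2) — y8 is true.
  6. (y2 OR y6) — y2 is true.
  7. (y3 OR y7) — y3 is true.
  8. (NOT y3 OR y5) — y5 is true.
  9. (y1 OR y2) — y1 is true.
  10. (NOT y8 OR NOT y7) — NOT y7 is true.
  11. (NOT y5 OR y3 OR y8) — y8 is true.
  12. (y8 OR NOT y7) — y8 is true.
  13. (NOT y4 OR NOT y7) — NOT y7 is true.
  14. (y7 OR y6 OR y3) — y3 is true.
  15. (NOT y5 OR y4) — y4 is true.
  16. (y4 OR y8) — y8 is true.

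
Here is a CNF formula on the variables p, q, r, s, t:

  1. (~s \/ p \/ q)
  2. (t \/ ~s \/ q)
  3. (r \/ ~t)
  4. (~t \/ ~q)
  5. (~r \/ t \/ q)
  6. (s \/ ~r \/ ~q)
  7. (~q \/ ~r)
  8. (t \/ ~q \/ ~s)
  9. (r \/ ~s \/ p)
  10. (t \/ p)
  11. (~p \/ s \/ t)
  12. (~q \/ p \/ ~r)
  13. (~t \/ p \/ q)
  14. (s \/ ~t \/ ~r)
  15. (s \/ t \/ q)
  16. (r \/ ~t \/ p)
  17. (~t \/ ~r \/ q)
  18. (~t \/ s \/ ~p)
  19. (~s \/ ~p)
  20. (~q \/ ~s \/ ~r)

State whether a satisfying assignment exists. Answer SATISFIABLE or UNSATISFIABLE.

t = True:
  propagation gives r=True, q=False; an empty clause results — contradiction.
t = False:
  propagation gives p=True, s=True; an empty clause results — contradiction.
Every branch closes, so no satisfying assignment exists.

UNSATISFIABLE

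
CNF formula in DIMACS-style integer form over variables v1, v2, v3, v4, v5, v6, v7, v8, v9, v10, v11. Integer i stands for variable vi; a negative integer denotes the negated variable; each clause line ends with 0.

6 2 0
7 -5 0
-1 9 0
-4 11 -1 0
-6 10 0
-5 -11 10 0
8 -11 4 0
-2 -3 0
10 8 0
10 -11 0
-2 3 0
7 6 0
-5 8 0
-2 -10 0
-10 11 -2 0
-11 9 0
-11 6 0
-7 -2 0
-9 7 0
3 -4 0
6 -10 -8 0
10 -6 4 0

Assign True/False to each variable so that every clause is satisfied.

v1=False  v2=False  v3=True  v4=False  v5=True  v6=True  v7=True  v8=True  v9=True  v10=True  v11=True

Pure literal: v1 appears only negated; assign v1 = False.
Branch on v2: take v2 = False.
  then v6 is forced to True.
  then v10 is forced to True.
For the remaining variables, v3 = True, v4 = False, v5 = True, v7 = True, v8 = True, v9 = True, v11 = True works.
Check each clause:
  1. {v2, v6} — v6 is true.
  2. {¬v5, v7} — v7 is true.
  3. {¬v1, v9} — v9 is true.
  4. {¬v1, ¬v4, v11} — v11 is true.
  5. {¬v6, v10} — v10 is true.
  6. {v10, ¬v11, ¬v5} — v10 is true.
  7. {¬v11, v8, v4} — v8 is true.
  8. {¬v3, ¬v2} — ¬v2 is true.
  9. {v10, v8} — v8 is true.
  10. {¬v11, v10} — v10 is true.
  11. {¬v2, v3} — v3 is true.
  12. {v7, v6} — v6 is true.
  13. {v8, ¬v5} — v8 is true.
  14. {¬v10, ¬v2} — ¬v2 is true.
  15. {¬v10, ¬v2, v11} — v11 is true.
  16. {v9, ¬v11} — v9 is true.
  17. {¬v11, v6} — v6 is true.
  18. {¬v7, ¬v2} — ¬v2 is true.
  19. {¬v9, v7} — v7 is true.
  20. {v3, ¬v4} — v3 is true.
  21. {v6, ¬v10, ¬v8} — v6 is true.
  22. {v4, v10, ¬v6} — v10 is true.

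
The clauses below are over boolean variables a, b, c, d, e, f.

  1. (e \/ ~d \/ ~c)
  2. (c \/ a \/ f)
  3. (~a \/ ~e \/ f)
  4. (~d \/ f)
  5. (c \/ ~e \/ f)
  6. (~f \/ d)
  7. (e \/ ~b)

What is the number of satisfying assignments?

Case analysis on f and e:
  f=T, e=T: forces d=T; a, b, c free → 2^3 = 8.
  f=T, e=F: remaining (a,b,c,d) ∈ {(F,F,F,T); (T,F,F,T)} — 2.
  f=F, e=T: remaining (a,b,c,d) ∈ {(F,F,T,F); (F,T,T,F)} — 2.
  f=F, e=F: remaining (a,b,c,d) ∈ {(F,F,T,F); (T,F,F,F); (T,F,T,F)} — 3.
Total: 8 + 2 + 2 + 3 = 15.

15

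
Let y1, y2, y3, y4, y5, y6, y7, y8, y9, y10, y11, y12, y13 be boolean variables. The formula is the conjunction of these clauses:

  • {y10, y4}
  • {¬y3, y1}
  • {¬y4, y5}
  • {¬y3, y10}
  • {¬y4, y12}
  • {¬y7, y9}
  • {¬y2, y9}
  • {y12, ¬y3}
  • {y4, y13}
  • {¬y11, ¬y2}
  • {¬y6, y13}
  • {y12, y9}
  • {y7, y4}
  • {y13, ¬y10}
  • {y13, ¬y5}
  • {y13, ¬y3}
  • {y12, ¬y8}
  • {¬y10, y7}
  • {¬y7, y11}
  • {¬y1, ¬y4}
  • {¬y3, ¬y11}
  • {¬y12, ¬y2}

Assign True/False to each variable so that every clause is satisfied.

y2 occurs only negated in the remaining clauses — set y2 = False.
Pure literal: y3 appears only negated; assign y3 = False.
Try y1 = False.
Try y4 = True.
  then y5 is forced to True.
  then y12 is forced to True.
  then y13 is forced to True.
For the remaining variables, y6 = True, y7 = False, y8 = False, y9 = False, y10 = False, y11 = False works.
Every clause has at least one true literal under this assignment.

y1=False, y2=False, y3=False, y4=True, y5=True, y6=True, y7=False, y8=False, y9=False, y10=False, y11=False, y12=True, y13=True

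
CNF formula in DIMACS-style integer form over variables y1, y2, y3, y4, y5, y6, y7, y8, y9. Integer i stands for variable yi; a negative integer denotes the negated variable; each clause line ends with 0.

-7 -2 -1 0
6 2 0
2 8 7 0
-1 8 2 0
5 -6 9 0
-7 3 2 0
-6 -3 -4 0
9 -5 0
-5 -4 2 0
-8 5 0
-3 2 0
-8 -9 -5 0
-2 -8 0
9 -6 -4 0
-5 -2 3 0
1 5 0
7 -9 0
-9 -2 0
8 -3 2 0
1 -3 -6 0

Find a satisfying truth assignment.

y1 = True, y2 = True, y3 = False, y4 = False, y5 = False, y6 = False, y7 = False, y8 = False, y9 = False

Check each clause:
  1. (NOT y2 OR NOT y7 OR NOT y1) — NOT y7 is true.
  2. (y2 OR y6) — y2 is true.
  3. (y8 OR y7 OR y2) — y2 is true.
  4. (y2 OR y8 OR NOT y1) — y2 is true.
  5. (y9 OR y5 OR NOT y6) — NOT y6 is true.
  6. (y2 OR y3 OR NOT y7) — NOT y7 is true.
  7. (NOT y6 OR NOT y3 OR NOT y4) — NOT y6 is true.
  8. (y9 OR NOT y5) — NOT y5 is true.
  9. (y2 OR NOT y4 OR NOT y5) — y2 is true.
  10. (NOT y8 OR y5) — NOT y8 is true.
  11. (NOT y3 OR y2) — y2 is true.
  12. (NOT y9 OR NOT y5 OR NOT y8) — NOT y8 is true.
  13. (NOT y8 OR NOT y2) — NOT y8 is true.
  14. (NOT y4 OR y9 OR NOT y6) — NOT y6 is true.
  15. (y3 OR NOT y5 OR NOT y2) — NOT y5 is true.
  16. (y5 OR y1) — y1 is true.
  17. (y7 OR NOT y9) — NOT y9 is true.
  18. (NOT y9 OR NOT y2) — NOT y9 is true.
  19. (y2 OR NOT y3 OR y8) — y2 is true.
  20. (NOT y3 OR NOT y6 OR y1) — y1 is true.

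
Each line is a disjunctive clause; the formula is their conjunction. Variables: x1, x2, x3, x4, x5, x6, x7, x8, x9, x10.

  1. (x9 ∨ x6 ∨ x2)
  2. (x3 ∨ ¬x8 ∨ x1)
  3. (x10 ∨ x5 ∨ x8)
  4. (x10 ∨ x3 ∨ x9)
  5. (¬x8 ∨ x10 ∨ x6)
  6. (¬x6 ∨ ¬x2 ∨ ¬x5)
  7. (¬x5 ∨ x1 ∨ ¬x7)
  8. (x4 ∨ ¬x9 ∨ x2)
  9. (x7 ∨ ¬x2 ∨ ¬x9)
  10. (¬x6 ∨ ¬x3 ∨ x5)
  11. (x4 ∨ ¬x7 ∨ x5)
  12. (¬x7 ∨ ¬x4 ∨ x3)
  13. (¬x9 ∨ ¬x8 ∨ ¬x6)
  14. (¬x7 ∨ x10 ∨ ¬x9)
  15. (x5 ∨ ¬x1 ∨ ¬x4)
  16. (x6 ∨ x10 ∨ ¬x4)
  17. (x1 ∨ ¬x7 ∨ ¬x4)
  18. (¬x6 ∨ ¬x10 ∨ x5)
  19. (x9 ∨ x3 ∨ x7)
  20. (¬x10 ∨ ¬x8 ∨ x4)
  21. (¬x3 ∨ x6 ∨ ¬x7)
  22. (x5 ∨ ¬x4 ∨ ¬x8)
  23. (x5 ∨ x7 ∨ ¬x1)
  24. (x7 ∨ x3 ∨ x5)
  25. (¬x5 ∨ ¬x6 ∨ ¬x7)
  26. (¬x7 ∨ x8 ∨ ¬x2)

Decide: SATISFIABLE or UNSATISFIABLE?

SATISFIABLE

Branch on x1: take x1 = True.
For the remaining variables, x2 = False, x3 = True, x4 = True, x5 = True, x6 = True, x7 = False, x8 = True, x9 = False, x10 = True works.
Every clause has at least one true literal under this assignment.
So x1=T, x2=F, x3=T, x4=T, x5=T, x6=T, x7=F, x8=T, x9=F, x10=T is a satisfying assignment.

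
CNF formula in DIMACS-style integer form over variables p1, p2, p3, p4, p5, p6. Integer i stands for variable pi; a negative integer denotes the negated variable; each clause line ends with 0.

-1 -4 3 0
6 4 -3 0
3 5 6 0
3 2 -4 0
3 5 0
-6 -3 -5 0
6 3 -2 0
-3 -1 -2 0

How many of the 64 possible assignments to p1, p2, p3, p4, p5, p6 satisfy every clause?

19

Split on p3, then p6.
  p3=T, p6=T: p4 free; 3 ways for (p1,p2,p5) × 2^1 = 6.
  p3=T, p6=F: p5 free; 3 ways for (p1,p2,p4) × 2^1 = 6.
  p3=F, p6=T: 5 of the 16 assignments to (p1,p2,p4,p5) work.
  p3=F, p6=F: remaining (p1,p2,p4,p5) ∈ {(F,F,F,T); (T,F,F,T)} — 2.
Total: 6 + 6 + 5 + 2 = 19.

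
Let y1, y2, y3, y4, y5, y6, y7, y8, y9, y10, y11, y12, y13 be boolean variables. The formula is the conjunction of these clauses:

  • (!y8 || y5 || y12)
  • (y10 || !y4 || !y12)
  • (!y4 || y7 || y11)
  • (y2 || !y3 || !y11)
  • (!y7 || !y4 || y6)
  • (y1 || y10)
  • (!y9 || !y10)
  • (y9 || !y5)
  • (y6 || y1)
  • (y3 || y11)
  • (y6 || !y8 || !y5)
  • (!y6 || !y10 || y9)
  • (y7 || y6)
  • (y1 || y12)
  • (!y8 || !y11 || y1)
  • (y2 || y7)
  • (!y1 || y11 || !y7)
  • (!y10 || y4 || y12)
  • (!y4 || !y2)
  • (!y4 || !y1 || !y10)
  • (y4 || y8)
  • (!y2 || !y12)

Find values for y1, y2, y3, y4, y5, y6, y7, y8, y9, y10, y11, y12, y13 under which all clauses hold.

y1=True  y2=True  y3=False  y4=False  y5=True  y6=True  y7=True  y8=True  y9=True  y10=False  y11=True  y12=False  y13=True

Branch on y1: take y1 = True.
Try y2 = True.
  then y4 is forced to False.
  then y8 is forced to True.
  then y12 is forced to False.
  then y5 is forced to True.
  then y9 is forced to True.
  then y10 is forced to False.
  then y6 is forced to True.
Try y3 = False.
  then y11 is forced to True.
y7, y13 are now unconstrained; take y7 = True, y13 = True.
Every clause has at least one true literal under this assignment.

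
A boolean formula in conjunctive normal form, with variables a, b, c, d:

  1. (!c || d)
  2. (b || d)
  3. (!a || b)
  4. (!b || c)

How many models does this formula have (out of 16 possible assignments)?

4

Satisfying assignments:
  a=0 b=0 c=0 d=1
  a=0 b=0 c=1 d=1
  a=0 b=1 c=1 d=1
  a=1 b=1 c=1 d=1
Count: 4.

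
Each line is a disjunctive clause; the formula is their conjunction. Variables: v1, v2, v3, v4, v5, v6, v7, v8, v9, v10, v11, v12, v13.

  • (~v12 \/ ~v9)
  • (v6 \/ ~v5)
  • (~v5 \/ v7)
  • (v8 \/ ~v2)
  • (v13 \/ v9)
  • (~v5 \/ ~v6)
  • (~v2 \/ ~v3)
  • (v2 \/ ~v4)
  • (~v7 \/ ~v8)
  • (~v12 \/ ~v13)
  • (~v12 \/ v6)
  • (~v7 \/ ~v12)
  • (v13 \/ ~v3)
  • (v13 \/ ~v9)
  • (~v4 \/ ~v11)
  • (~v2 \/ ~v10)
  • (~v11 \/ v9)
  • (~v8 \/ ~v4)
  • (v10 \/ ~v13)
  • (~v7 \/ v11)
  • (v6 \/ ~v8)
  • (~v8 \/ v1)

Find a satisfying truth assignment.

v1 occurs only positively in the remaining clauses — set v1 = True.
Pure literal: v4 appears only negated; assign v4 = False.
Try v2 = False.
The remaining clauses are satisfied by v3 = True, v5 = False, v6 = True, v7 = False, v8 = False, v9 = True, v10 = True, v11 = True, v12 = False, v13 = True.
Every clause has at least one true literal under this assignment.

v1=1, v2=0, v3=1, v4=0, v5=0, v6=1, v7=0, v8=0, v9=1, v10=1, v11=1, v12=0, v13=1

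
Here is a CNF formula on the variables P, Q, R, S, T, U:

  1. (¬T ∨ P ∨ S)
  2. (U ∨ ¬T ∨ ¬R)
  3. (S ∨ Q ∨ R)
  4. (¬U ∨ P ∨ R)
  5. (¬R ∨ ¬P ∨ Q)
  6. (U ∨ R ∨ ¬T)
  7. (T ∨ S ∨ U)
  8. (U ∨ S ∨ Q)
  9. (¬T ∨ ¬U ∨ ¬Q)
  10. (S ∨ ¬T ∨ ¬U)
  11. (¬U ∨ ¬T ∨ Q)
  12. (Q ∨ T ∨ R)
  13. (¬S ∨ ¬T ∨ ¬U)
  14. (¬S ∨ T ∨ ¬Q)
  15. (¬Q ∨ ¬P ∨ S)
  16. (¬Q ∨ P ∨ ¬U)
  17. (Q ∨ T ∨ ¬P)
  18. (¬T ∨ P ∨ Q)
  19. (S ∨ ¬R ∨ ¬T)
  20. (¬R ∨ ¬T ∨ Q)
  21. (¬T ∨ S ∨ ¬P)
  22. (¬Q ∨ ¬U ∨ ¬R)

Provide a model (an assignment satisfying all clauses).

P=False, Q=False, R=True, S=True, T=False, U=False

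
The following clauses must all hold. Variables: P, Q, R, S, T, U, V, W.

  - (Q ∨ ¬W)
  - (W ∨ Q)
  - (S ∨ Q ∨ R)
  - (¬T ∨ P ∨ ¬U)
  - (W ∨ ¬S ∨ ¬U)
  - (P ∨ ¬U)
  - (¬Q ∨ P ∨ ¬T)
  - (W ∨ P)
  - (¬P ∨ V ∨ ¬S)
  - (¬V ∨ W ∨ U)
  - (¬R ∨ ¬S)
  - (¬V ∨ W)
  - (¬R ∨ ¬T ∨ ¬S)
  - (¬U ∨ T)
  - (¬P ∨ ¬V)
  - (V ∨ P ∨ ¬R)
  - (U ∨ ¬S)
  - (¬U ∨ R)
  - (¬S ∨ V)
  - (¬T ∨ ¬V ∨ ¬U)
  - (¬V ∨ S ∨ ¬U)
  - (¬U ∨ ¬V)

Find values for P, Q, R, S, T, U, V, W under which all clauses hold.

P=T  Q=T  R=T  S=F  T=T  U=F  V=F  W=T

Check each clause:
  1. (¬W ∨ Q) — Q is true.
  2. (Q ∨ W) — W is true.
  3. (R ∨ Q ∨ S) — Q is true.
  4. (P ∨ ¬T ∨ ¬U) — P is true.
  5. (W ∨ ¬S ∨ ¬U) — W is true.
  6. (¬U ∨ P) — P is true.
  7. (¬T ∨ P ∨ ¬Q) — P is true.
  8. (P ∨ W) — W is true.
  9. (V ∨ ¬P ∨ ¬S) — ¬S is true.
  10. (¬V ∨ U ∨ W) — W is true.
  11. (¬R ∨ ¬S) — ¬S is true.
  12. (¬V ∨ W) — W is true.
  13. (¬S ∨ ¬R ∨ ¬T) — ¬S is true.
  14. (¬U ∨ T) — ¬U is true.
  15. (¬P ∨ ¬V) — ¬V is true.
  16. (P ∨ V ∨ ¬R) — P is true.
  17. (¬S ∨ U) — ¬S is true.
  18. (¬U ∨ R) — ¬U is true.
  19. (¬S ∨ V) — ¬S is true.
  20. (¬V ∨ ¬U ∨ ¬T) — ¬V is true.
  21. (¬V ∨ S ∨ ¬U) — ¬V is true.
  22. (¬U ∨ ¬V) — ¬V is true.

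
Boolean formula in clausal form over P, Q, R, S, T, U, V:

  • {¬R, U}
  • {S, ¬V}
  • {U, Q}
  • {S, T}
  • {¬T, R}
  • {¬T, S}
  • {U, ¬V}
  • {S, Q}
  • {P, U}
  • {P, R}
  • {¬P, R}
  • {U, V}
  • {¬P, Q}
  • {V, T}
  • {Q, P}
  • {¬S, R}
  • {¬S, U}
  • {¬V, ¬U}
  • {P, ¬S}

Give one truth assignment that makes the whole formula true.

P=True  Q=True  R=True  S=True  T=True  U=True  V=False

Q occurs only positively in the remaining clauses — set Q = True.
Try P = True.
  then R is forced to True.
  then U is forced to True.
  then V is forced to False.
  then T is forced to True.
  then S is forced to True.
Every clause has at least one true literal under this assignment.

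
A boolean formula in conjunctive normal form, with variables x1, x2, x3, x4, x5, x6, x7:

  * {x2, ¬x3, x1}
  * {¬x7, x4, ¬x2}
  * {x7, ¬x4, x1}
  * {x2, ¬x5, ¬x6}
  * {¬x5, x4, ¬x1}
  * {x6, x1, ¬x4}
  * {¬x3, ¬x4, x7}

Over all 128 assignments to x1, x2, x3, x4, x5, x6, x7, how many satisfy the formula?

Case analysis on x4 and x1:
  x4=T, x1=T: 21 of the 32 assignments to (x2,x3,x5,x6,x7) work.
  x4=T, x1=F: 5 of the 32 assignments to (x2,x3,x5,x6,x7) work.
  x4=F, x1=T: x3, x6 free; 3 ways for (x2,x5,x7) × 2^2 = 12.
  x4=F, x1=F: 14 of the 32 assignments to (x2,x3,x5,x6,x7) work.
Total: 21 + 5 + 12 + 14 = 52.

52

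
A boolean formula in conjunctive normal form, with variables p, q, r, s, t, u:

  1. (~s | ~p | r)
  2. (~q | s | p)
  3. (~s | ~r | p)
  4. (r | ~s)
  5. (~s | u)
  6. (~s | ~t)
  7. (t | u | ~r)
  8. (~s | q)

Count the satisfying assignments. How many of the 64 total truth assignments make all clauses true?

Split on s, then r.
  s=T, r=T: remaining (p,q,t,u) ∈ {(T,T,F,T)} — 1.
  s=T, r=F: a clause becomes empty — 0.
  s=F, r=T: 9 of the 16 assignments to (p,q,t,u) work.
  s=F, r=F: t, u free; 3 ways for (p,q) × 2^2 = 12.
Total: 1 + 0 + 9 + 12 = 22.

22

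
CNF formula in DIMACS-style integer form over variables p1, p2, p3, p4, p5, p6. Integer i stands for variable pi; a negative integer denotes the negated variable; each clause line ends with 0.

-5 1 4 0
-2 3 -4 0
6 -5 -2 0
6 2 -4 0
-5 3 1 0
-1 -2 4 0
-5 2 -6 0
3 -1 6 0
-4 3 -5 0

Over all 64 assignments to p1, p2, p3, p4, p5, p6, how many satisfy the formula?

22

Split on p2, then p4.
  p2=T, p4=T: p1 free; 3 ways for (p3,p5,p6) × 2^1 = 6.
  p2=T, p4=F: remaining (p1,p3,p5,p6) ∈ {(F,F,F,F); (F,F,F,T); (F,T,F,F); (F,T,F,T)} — 4.
  p2=F, p4=T: remaining (p1,p3,p5,p6) ∈ {(F,F,F,T); (F,T,F,T); (T,F,F,T); (T,T,F,T)} — 4.
  p2=F, p4=F: 8 of the 16 assignments to (p1,p3,p5,p6) work.
Total: 6 + 4 + 4 + 8 = 22.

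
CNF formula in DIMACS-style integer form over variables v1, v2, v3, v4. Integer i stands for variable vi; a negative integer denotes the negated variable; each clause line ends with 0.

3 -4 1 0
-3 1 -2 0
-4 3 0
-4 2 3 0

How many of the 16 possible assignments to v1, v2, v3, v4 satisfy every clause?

10

Split on v3, then v4.
  v3=1, v4=1: remaining (v1,v2) ∈ {(0,0); (1,0); (1,1)} — 3.
  v3=1, v4=0: remaining (v1,v2) ∈ {(0,0); (1,0); (1,1)} — 3.
  v3=0, v4=1: a clause becomes empty — 0.
  v3=0, v4=0: remaining (v1,v2) ∈ {(0,0); (0,1); (1,0); (1,1)} — 4.
Total: 3 + 3 + 0 + 4 = 10.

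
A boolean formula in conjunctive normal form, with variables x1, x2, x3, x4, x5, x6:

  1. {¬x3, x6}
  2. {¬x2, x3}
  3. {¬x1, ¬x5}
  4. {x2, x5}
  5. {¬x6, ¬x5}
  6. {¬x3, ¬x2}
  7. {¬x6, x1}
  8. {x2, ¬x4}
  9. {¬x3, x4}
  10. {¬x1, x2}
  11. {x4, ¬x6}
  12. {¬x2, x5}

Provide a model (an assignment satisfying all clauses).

x1 = F, x2 = F, x3 = F, x4 = F, x5 = T, x6 = F

Set x1 = False and propagate.
  then x6 is forced to False.
  then x3 is forced to False.
  then x2 is forced to False.
  then x5 is forced to True.
  then x4 is forced to False.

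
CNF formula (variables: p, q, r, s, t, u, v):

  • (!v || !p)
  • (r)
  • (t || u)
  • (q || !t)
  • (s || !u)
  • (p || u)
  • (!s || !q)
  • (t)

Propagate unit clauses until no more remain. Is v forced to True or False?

(r) is a unit clause: r = True.
Unit clause (t) sets t = True.
In (!t || q), !t is now false; q must hold, so q = True.
(!q || !s): since q = True, the clause reduces to (!s). s = False.
(!u || s): since s = False, the clause reduces to (!u). u = False.
In (p || u), u is now false; p must hold, so p = True.
From (!p || !v) and p = True: v = False.

False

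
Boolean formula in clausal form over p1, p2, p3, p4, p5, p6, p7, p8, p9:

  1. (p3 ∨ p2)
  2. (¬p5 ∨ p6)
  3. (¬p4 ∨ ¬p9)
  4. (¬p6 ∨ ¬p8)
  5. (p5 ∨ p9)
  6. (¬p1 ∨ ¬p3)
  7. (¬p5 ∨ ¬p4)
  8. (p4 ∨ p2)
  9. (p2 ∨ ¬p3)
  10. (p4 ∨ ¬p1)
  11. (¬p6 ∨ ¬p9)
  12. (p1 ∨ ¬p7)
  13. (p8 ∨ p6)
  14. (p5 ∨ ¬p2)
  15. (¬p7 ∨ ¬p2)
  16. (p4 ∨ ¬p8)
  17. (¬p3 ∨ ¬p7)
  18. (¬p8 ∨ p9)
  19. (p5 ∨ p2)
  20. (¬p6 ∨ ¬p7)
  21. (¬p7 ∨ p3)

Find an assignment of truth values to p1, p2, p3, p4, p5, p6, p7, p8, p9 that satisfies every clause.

p7 occurs only negated in the remaining clauses — set p7 = False.
Branch on p1: take p1 = False.
Try p2 = True.
  then p5 is forced to True.
  then p6 is forced to True.
  then p8 is forced to False.
  then p4 is forced to False.
  then p9 is forced to False.
p3 is now unconstrained; take p3 = False.

p1=0, p2=1, p3=0, p4=0, p5=1, p6=1, p7=0, p8=0, p9=0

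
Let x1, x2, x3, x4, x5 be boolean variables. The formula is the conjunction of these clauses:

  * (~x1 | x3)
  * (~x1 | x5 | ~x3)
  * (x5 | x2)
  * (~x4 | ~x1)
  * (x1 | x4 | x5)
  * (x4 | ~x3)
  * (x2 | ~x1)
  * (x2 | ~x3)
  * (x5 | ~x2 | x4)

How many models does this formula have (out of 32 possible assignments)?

Satisfying assignments:
  x1=0 x2=0 x3=0 x4=0 x5=1
  x1=0 x2=0 x3=0 x4=1 x5=1
  x1=0 x2=1 x3=0 x4=0 x5=1
  x1=0 x2=1 x3=0 x4=1 x5=0
  x1=0 x2=1 x3=0 x4=1 x5=1
  x1=0 x2=1 x3=1 x4=1 x5=0
  x1=0 x2=1 x3=1 x4=1 x5=1
That's 7 in total.

7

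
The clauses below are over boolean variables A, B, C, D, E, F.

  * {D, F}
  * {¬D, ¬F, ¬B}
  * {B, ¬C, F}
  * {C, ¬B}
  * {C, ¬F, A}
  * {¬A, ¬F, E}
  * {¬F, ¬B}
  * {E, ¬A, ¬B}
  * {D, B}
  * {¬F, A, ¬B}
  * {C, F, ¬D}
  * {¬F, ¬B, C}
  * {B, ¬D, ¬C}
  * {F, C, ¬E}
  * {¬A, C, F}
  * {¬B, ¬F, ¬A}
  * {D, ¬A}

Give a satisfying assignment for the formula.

A=T  B=F  C=F  D=T  E=T  F=T

Branch on A: take A = True.
  then D is forced to True.
The remaining clauses are satisfied by B = False, C = False, E = True, F = True.
Every clause has at least one true literal under this assignment.
Check each clause:
  1. {F, D} — D is true.
  2. {¬D, ¬B, ¬F} — ¬B is true.
  3. {¬C, B, F} — ¬C is true.
  4. {¬B, C} — ¬B is true.
  5. {¬F, C, A} — A is true.
  6. {E, ¬A, ¬F} — E is true.
  7. {¬F, ¬B} — ¬B is true.
  8. {¬A, ¬B, E} — E is true.
  9. {B, D} — D is true.
  10. {A, ¬B, ¬F} — A is true.
  11. {F, ¬D, C} — F is true.
  12. {¬F, C, ¬B} — ¬B is true.
  13. {¬D, ¬C, B} — ¬C is true.
  14. {¬E, F, C} — F is true.
  15. {F, ¬A, C} — F is true.
  16. {¬A, ¬B, ¬F} — ¬B is true.
  17. {¬A, D} — D is true.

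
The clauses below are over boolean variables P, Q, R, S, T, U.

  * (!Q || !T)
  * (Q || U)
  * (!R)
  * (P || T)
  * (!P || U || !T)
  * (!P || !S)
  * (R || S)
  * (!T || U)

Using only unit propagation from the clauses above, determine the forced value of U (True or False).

True

(!R) is a unit clause: R = False.
In (S || R), R is now false; S must hold, so S = True.
(!P || !S) with S = True leaves only !P, so P = False.
From (T || P) and P = False: T = True.
(!Q || !T) with T = True leaves only !Q, so Q = False.
From (Q || U) and Q = False: U = True.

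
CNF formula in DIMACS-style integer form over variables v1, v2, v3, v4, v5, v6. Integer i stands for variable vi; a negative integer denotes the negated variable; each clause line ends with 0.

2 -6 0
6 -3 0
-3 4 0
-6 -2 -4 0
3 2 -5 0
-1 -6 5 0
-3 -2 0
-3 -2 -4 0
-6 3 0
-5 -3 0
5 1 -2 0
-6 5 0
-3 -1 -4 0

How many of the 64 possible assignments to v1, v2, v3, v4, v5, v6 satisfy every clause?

10

Split on v3, then v2.
  v3=T, v2=T: a clause becomes empty — 0.
  v3=T, v2=F: a clause becomes empty — 0.
  v3=F, v2=T: v4 free; 3 ways for (v1,v5,v6) × 2^1 = 6.
  v3=F, v2=F: remaining (v1,v4,v5,v6) ∈ {(F,F,F,F); (F,T,F,F); (T,F,F,F); (T,T,F,F)} — 4.
Total: 0 + 0 + 6 + 4 = 10.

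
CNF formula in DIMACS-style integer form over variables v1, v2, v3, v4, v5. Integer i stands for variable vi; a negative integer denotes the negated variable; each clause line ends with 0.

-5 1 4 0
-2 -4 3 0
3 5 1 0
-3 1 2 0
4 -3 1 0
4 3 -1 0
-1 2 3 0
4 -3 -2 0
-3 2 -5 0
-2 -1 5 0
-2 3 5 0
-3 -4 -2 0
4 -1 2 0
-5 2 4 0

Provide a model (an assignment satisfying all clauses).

Set v1 = True and propagate.
For the remaining variables, v2 = False, v3 = True, v4 = True, v5 = False works.

v1=True  v2=False  v3=True  v4=True  v5=False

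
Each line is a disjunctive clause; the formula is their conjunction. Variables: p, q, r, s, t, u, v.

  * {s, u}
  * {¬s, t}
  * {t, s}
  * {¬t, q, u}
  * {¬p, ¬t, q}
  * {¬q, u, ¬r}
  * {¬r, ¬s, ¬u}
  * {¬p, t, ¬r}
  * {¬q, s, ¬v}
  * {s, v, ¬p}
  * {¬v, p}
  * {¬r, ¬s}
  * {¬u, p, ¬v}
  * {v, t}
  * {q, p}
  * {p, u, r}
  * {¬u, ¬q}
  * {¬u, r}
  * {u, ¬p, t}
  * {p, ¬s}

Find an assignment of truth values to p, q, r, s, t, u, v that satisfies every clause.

p = T, q = T, r = F, s = T, t = T, u = F, v = T

Set p = True and propagate.
For the remaining variables, q = True, r = False, s = True, t = True, u = False, v = True works.
Check each clause:
  1. {u, s} — s is true.
  2. {t, ¬s} — t is true.
  3. {s, t} — s is true.
  4. {¬t, u, q} — q is true.
  5. {¬p, q, ¬t} — q is true.
  6. {u, ¬q, ¬r} — ¬r is true.
  7. {¬s, ¬r, ¬u} — ¬u is true.
  8. {t, ¬r, ¬p} — t is true.
  9. {¬q, ¬v, s} — s is true.
  10. {s, v, ¬p} — s is true.
  11. {p, ¬v} — p is true.
  12. {¬r, ¬s} — ¬r is true.
  13. {¬u, p, ¬v} — ¬u is true.
  14. {v, t} — t is true.
  15. {p, q} — p is true.
  16. {u, r, p} — p is true.
  17. {¬q, ¬u} — ¬u is true.
  18. {¬u, r} — ¬u is true.
  19. {¬p, u, t} — t is true.
  20. {¬s, p} — p is true.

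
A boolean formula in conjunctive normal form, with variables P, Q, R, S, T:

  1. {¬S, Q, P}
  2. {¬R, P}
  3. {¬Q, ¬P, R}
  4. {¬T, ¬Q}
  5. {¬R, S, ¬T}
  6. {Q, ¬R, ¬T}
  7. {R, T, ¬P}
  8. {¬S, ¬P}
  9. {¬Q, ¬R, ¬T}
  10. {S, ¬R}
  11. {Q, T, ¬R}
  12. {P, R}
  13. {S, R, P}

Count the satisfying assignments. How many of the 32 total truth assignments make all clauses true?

The models are:
  P=T Q=F R=F S=F T=T
Count: 1.

1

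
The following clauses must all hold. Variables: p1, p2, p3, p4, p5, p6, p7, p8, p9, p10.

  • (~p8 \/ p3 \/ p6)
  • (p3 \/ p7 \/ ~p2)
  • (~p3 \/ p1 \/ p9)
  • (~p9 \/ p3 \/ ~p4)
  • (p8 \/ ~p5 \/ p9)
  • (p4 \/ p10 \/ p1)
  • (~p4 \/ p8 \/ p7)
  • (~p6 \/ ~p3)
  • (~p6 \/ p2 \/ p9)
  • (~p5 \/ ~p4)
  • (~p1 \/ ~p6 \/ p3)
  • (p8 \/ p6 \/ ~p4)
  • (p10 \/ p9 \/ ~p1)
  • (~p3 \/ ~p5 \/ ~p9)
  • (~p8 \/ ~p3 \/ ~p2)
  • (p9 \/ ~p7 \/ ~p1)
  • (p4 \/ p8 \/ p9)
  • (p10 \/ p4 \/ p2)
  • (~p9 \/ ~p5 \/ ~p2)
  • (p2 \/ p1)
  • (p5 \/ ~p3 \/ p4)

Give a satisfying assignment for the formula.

p1=T, p2=F, p3=F, p4=F, p5=F, p6=F, p7=F, p8=F, p9=T, p10=T

Check each clause:
  1. (~p8 \/ p6 \/ p3) — ~p8 is true.
  2. (p7 \/ p3 \/ ~p2) — ~p2 is true.
  3. (p1 \/ p9 \/ ~p3) — p1 is true.
  4. (~p4 \/ ~p9 \/ p3) — ~p4 is true.
  5. (p9 \/ p8 \/ ~p5) — p9 is true.
  6. (p4 \/ p1 \/ p10) — p1 is true.
  7. (~p4 \/ p7 \/ p8) — ~p4 is true.
  8. (~p3 \/ ~p6) — ~p6 is true.
  9. (p2 \/ p9 \/ ~p6) — p9 is true.
  10. (~p4 \/ ~p5) — ~p5 is true.
  11. (~p1 \/ p3 \/ ~p6) — ~p6 is true.
  12. (~p4 \/ p8 \/ p6) — ~p4 is true.
  13. (~p1 \/ p10 \/ p9) — p9 is true.
  14. (~p5 \/ ~p9 \/ ~p3) — ~p5 is true.
  15. (~p3 \/ ~p8 \/ ~p2) — ~p8 is true.
  16. (~p7 \/ p9 \/ ~p1) — ~p7 is true.
  17. (p9 \/ p4 \/ p8) — p9 is true.
  18. (p10 \/ p4 \/ p2) — p10 is true.
  19. (~p2 \/ ~p5 \/ ~p9) — ~p5 is true.
  20. (p2 \/ p1) — p1 is true.
  21. (p5 \/ p4 \/ ~p3) — ~p3 is true.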